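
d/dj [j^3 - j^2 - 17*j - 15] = 3*j^2 - 2*j - 17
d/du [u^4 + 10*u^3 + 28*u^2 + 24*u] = 4*u^3 + 30*u^2 + 56*u + 24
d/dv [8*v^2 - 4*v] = 16*v - 4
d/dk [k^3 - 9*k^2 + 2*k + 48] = 3*k^2 - 18*k + 2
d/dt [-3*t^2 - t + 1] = -6*t - 1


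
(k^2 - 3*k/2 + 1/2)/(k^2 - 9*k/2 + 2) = (k - 1)/(k - 4)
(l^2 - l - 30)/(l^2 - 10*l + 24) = (l + 5)/(l - 4)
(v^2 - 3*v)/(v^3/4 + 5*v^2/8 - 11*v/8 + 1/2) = 8*v*(v - 3)/(2*v^3 + 5*v^2 - 11*v + 4)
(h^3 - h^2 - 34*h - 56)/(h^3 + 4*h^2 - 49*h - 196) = (h + 2)/(h + 7)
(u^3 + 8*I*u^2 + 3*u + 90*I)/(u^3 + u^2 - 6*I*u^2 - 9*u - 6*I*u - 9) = (u^2 + 11*I*u - 30)/(u^2 + u*(1 - 3*I) - 3*I)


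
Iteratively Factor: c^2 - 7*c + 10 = (c - 2)*(c - 5)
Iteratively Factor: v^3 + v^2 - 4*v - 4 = (v - 2)*(v^2 + 3*v + 2) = (v - 2)*(v + 1)*(v + 2)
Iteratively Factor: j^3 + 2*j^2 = (j)*(j^2 + 2*j) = j*(j + 2)*(j)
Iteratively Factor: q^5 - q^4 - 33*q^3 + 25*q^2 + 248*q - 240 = (q - 5)*(q^4 + 4*q^3 - 13*q^2 - 40*q + 48) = (q - 5)*(q + 4)*(q^3 - 13*q + 12) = (q - 5)*(q + 4)^2*(q^2 - 4*q + 3) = (q - 5)*(q - 3)*(q + 4)^2*(q - 1)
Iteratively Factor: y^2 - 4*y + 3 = (y - 3)*(y - 1)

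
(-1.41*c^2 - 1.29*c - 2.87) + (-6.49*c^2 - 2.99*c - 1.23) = -7.9*c^2 - 4.28*c - 4.1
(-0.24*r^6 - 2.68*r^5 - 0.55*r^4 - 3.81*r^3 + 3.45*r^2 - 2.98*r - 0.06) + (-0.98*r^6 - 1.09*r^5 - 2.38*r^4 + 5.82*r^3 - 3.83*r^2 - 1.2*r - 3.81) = -1.22*r^6 - 3.77*r^5 - 2.93*r^4 + 2.01*r^3 - 0.38*r^2 - 4.18*r - 3.87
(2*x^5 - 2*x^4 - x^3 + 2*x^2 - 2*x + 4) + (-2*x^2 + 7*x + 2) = 2*x^5 - 2*x^4 - x^3 + 5*x + 6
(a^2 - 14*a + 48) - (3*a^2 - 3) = -2*a^2 - 14*a + 51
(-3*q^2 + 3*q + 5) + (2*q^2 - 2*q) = -q^2 + q + 5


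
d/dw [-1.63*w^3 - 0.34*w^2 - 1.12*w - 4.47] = -4.89*w^2 - 0.68*w - 1.12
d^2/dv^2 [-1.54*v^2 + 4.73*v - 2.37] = -3.08000000000000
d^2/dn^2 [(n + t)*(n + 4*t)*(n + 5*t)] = 6*n + 20*t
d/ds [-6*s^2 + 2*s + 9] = 2 - 12*s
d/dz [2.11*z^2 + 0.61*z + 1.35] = 4.22*z + 0.61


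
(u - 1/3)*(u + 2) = u^2 + 5*u/3 - 2/3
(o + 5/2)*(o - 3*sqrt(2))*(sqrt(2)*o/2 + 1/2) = sqrt(2)*o^3/2 - 5*o^2/2 + 5*sqrt(2)*o^2/4 - 25*o/4 - 3*sqrt(2)*o/2 - 15*sqrt(2)/4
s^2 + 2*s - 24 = (s - 4)*(s + 6)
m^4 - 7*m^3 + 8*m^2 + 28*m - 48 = (m - 4)*(m - 3)*(m - 2)*(m + 2)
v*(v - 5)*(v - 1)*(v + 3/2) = v^4 - 9*v^3/2 - 4*v^2 + 15*v/2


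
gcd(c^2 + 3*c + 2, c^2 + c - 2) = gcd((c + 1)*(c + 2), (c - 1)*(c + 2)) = c + 2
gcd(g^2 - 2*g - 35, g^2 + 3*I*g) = 1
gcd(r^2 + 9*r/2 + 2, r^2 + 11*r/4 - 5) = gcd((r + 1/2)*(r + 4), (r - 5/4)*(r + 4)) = r + 4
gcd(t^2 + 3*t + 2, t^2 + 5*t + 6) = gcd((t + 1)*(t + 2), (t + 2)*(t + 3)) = t + 2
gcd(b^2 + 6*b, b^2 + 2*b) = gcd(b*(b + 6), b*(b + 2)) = b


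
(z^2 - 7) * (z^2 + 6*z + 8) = z^4 + 6*z^3 + z^2 - 42*z - 56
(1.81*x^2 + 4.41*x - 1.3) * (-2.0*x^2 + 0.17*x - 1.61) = -3.62*x^4 - 8.5123*x^3 + 0.4356*x^2 - 7.3211*x + 2.093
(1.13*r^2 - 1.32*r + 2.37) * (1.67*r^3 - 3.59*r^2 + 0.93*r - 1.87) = 1.8871*r^5 - 6.2611*r^4 + 9.7476*r^3 - 11.849*r^2 + 4.6725*r - 4.4319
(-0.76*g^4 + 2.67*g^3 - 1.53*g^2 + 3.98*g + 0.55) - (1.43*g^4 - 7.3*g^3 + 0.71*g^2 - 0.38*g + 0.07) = -2.19*g^4 + 9.97*g^3 - 2.24*g^2 + 4.36*g + 0.48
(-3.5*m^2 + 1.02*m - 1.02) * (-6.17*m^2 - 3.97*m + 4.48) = 21.595*m^4 + 7.6016*m^3 - 13.436*m^2 + 8.619*m - 4.5696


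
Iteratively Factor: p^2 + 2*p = (p + 2)*(p)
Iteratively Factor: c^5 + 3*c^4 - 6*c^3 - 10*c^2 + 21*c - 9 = (c - 1)*(c^4 + 4*c^3 - 2*c^2 - 12*c + 9) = (c - 1)^2*(c^3 + 5*c^2 + 3*c - 9) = (c - 1)^2*(c + 3)*(c^2 + 2*c - 3) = (c - 1)^2*(c + 3)^2*(c - 1)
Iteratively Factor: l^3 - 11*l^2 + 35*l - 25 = (l - 5)*(l^2 - 6*l + 5) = (l - 5)*(l - 1)*(l - 5)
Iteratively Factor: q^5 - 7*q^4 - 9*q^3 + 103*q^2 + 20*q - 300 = (q + 3)*(q^4 - 10*q^3 + 21*q^2 + 40*q - 100) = (q - 2)*(q + 3)*(q^3 - 8*q^2 + 5*q + 50) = (q - 5)*(q - 2)*(q + 3)*(q^2 - 3*q - 10) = (q - 5)^2*(q - 2)*(q + 3)*(q + 2)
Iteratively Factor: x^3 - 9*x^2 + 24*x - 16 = (x - 4)*(x^2 - 5*x + 4) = (x - 4)*(x - 1)*(x - 4)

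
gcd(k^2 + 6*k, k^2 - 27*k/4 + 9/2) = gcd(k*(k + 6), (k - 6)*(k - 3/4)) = 1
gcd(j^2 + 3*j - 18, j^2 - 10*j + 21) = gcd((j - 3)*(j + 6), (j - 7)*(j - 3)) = j - 3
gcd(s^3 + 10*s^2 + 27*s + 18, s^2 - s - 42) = s + 6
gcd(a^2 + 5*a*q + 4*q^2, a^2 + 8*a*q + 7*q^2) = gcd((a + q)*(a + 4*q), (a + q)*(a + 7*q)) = a + q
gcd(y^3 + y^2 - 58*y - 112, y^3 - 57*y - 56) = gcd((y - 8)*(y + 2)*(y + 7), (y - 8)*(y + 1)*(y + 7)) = y^2 - y - 56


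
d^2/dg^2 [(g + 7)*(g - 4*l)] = 2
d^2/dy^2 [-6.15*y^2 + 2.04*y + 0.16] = -12.3000000000000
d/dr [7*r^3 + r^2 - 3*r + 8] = 21*r^2 + 2*r - 3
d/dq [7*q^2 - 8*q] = 14*q - 8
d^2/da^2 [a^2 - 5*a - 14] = 2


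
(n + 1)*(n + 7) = n^2 + 8*n + 7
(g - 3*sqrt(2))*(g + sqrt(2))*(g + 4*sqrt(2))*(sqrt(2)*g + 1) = sqrt(2)*g^4 + 5*g^3 - 20*sqrt(2)*g^2 - 70*g - 24*sqrt(2)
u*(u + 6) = u^2 + 6*u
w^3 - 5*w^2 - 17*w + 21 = (w - 7)*(w - 1)*(w + 3)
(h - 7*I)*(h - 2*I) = h^2 - 9*I*h - 14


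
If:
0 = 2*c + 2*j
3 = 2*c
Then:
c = 3/2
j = -3/2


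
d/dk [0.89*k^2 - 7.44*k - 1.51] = 1.78*k - 7.44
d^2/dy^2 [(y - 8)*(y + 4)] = 2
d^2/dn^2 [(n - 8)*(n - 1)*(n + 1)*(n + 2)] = 12*n^2 - 36*n - 34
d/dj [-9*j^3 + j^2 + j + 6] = -27*j^2 + 2*j + 1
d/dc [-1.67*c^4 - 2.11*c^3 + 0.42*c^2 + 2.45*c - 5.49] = -6.68*c^3 - 6.33*c^2 + 0.84*c + 2.45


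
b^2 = b^2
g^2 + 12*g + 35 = (g + 5)*(g + 7)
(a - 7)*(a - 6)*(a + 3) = a^3 - 10*a^2 + 3*a + 126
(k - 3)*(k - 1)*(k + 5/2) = k^3 - 3*k^2/2 - 7*k + 15/2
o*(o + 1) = o^2 + o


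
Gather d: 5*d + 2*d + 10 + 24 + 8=7*d + 42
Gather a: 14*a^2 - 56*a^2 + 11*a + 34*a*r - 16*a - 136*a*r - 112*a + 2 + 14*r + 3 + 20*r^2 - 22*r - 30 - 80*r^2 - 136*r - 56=-42*a^2 + a*(-102*r - 117) - 60*r^2 - 144*r - 81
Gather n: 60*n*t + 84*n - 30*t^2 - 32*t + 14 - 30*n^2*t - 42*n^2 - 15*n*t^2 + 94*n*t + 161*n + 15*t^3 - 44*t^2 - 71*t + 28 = n^2*(-30*t - 42) + n*(-15*t^2 + 154*t + 245) + 15*t^3 - 74*t^2 - 103*t + 42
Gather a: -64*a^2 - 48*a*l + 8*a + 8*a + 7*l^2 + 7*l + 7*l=-64*a^2 + a*(16 - 48*l) + 7*l^2 + 14*l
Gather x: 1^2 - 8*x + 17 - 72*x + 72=90 - 80*x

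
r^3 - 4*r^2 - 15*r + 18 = (r - 6)*(r - 1)*(r + 3)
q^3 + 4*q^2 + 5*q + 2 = (q + 1)^2*(q + 2)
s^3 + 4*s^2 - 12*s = s*(s - 2)*(s + 6)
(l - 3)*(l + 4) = l^2 + l - 12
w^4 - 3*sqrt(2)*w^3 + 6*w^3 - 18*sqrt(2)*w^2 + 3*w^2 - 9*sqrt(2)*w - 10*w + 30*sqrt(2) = (w - 1)*(w + 2)*(w + 5)*(w - 3*sqrt(2))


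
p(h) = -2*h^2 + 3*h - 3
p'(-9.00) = 39.00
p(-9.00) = -192.00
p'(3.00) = -9.00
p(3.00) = -12.00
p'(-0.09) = 3.36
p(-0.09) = -3.29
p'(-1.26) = 8.04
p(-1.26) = -9.96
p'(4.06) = -13.24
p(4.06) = -23.79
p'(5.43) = -18.72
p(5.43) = -45.68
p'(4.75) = -16.00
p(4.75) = -33.88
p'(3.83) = -12.32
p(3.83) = -20.85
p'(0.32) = 1.72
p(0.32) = -2.24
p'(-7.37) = 32.48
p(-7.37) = -133.74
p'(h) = 3 - 4*h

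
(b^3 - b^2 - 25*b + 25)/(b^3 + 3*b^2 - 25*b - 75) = (b - 1)/(b + 3)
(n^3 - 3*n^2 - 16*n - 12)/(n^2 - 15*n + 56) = (n^3 - 3*n^2 - 16*n - 12)/(n^2 - 15*n + 56)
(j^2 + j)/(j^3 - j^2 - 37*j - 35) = j/(j^2 - 2*j - 35)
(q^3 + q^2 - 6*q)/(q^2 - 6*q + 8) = q*(q + 3)/(q - 4)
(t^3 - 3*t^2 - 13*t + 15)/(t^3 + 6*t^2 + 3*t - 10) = (t^2 - 2*t - 15)/(t^2 + 7*t + 10)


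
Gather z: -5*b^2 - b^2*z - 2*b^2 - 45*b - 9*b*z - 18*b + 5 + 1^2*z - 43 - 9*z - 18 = -7*b^2 - 63*b + z*(-b^2 - 9*b - 8) - 56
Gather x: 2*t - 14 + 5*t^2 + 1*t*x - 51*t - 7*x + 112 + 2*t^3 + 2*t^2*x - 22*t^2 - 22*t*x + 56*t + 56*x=2*t^3 - 17*t^2 + 7*t + x*(2*t^2 - 21*t + 49) + 98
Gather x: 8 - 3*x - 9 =-3*x - 1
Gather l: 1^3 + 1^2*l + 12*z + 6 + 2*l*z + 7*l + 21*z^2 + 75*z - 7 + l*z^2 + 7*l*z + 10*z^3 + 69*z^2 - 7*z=l*(z^2 + 9*z + 8) + 10*z^3 + 90*z^2 + 80*z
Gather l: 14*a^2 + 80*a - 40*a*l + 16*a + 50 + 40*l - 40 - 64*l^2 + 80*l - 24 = 14*a^2 + 96*a - 64*l^2 + l*(120 - 40*a) - 14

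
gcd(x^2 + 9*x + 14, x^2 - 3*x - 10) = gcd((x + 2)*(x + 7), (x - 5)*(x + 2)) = x + 2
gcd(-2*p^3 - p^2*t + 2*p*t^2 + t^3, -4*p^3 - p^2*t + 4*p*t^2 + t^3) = p^2 - t^2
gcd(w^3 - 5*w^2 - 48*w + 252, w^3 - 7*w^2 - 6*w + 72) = w - 6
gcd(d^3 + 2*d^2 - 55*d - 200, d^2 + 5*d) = d + 5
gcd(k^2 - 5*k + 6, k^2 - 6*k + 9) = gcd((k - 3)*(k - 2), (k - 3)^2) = k - 3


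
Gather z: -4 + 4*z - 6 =4*z - 10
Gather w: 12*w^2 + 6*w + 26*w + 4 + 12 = 12*w^2 + 32*w + 16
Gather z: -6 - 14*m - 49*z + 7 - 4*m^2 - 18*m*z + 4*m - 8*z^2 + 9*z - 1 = -4*m^2 - 10*m - 8*z^2 + z*(-18*m - 40)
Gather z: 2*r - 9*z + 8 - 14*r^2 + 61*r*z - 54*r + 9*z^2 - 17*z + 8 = -14*r^2 - 52*r + 9*z^2 + z*(61*r - 26) + 16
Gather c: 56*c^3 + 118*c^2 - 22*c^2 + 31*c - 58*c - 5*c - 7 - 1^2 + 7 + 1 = 56*c^3 + 96*c^2 - 32*c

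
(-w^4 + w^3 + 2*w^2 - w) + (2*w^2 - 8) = -w^4 + w^3 + 4*w^2 - w - 8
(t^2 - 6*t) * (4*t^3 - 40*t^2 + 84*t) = 4*t^5 - 64*t^4 + 324*t^3 - 504*t^2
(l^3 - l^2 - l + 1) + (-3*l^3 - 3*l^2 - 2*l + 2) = -2*l^3 - 4*l^2 - 3*l + 3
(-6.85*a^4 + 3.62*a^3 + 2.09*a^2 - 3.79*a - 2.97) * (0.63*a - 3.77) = -4.3155*a^5 + 28.1051*a^4 - 12.3307*a^3 - 10.267*a^2 + 12.4172*a + 11.1969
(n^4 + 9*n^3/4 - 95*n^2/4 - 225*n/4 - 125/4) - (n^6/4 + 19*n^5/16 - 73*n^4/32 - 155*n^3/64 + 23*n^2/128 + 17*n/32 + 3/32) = -n^6/4 - 19*n^5/16 + 105*n^4/32 + 299*n^3/64 - 3063*n^2/128 - 1817*n/32 - 1003/32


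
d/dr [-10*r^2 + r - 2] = 1 - 20*r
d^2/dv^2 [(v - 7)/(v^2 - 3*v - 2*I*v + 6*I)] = 2*((v - 7)*(-2*v + 3 + 2*I)^2 + (-3*v + 10 + 2*I)*(v^2 - 3*v - 2*I*v + 6*I))/(v^2 - 3*v - 2*I*v + 6*I)^3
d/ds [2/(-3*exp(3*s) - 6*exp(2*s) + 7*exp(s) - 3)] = (18*exp(2*s) + 24*exp(s) - 14)*exp(s)/(3*exp(3*s) + 6*exp(2*s) - 7*exp(s) + 3)^2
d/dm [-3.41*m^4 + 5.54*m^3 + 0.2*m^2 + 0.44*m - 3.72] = -13.64*m^3 + 16.62*m^2 + 0.4*m + 0.44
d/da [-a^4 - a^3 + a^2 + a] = -4*a^3 - 3*a^2 + 2*a + 1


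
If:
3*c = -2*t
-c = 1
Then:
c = -1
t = 3/2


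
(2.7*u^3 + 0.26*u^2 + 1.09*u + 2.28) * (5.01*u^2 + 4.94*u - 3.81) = 13.527*u^5 + 14.6406*u^4 - 3.5417*u^3 + 15.8168*u^2 + 7.1103*u - 8.6868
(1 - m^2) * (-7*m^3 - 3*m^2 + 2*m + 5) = 7*m^5 + 3*m^4 - 9*m^3 - 8*m^2 + 2*m + 5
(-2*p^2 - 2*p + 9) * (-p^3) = 2*p^5 + 2*p^4 - 9*p^3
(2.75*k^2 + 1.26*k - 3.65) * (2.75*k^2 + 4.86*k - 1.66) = 7.5625*k^4 + 16.83*k^3 - 8.4789*k^2 - 19.8306*k + 6.059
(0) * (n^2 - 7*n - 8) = 0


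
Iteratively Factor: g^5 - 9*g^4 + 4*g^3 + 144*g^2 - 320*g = (g - 4)*(g^4 - 5*g^3 - 16*g^2 + 80*g) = (g - 4)^2*(g^3 - g^2 - 20*g) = (g - 4)^2*(g + 4)*(g^2 - 5*g) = (g - 5)*(g - 4)^2*(g + 4)*(g)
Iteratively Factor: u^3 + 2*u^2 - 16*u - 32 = (u - 4)*(u^2 + 6*u + 8) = (u - 4)*(u + 2)*(u + 4)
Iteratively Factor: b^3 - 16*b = (b + 4)*(b^2 - 4*b) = b*(b + 4)*(b - 4)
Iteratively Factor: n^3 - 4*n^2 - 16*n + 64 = (n + 4)*(n^2 - 8*n + 16) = (n - 4)*(n + 4)*(n - 4)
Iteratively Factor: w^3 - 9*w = (w + 3)*(w^2 - 3*w) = (w - 3)*(w + 3)*(w)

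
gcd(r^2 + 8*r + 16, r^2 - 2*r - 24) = r + 4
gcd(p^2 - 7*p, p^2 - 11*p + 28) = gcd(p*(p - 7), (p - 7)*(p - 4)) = p - 7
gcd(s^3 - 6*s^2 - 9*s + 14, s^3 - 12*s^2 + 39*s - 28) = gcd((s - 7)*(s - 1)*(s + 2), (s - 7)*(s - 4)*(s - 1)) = s^2 - 8*s + 7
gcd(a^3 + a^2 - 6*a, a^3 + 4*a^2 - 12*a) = a^2 - 2*a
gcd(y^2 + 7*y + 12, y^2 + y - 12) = y + 4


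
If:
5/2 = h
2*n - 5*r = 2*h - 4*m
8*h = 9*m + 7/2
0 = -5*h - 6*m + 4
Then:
No Solution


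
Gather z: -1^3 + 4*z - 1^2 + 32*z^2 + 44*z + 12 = 32*z^2 + 48*z + 10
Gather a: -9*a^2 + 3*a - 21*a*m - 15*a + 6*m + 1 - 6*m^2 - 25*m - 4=-9*a^2 + a*(-21*m - 12) - 6*m^2 - 19*m - 3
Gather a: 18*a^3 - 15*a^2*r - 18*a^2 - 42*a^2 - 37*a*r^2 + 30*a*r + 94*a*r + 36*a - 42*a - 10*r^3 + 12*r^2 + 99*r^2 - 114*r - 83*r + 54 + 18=18*a^3 + a^2*(-15*r - 60) + a*(-37*r^2 + 124*r - 6) - 10*r^3 + 111*r^2 - 197*r + 72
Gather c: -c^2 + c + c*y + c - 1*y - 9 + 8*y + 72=-c^2 + c*(y + 2) + 7*y + 63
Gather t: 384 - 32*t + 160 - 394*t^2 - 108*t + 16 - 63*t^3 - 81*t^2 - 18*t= -63*t^3 - 475*t^2 - 158*t + 560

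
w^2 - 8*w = w*(w - 8)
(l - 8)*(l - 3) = l^2 - 11*l + 24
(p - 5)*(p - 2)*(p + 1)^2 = p^4 - 5*p^3 - 3*p^2 + 13*p + 10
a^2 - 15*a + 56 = (a - 8)*(a - 7)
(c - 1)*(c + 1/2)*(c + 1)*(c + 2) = c^4 + 5*c^3/2 - 5*c/2 - 1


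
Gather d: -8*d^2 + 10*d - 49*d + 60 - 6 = -8*d^2 - 39*d + 54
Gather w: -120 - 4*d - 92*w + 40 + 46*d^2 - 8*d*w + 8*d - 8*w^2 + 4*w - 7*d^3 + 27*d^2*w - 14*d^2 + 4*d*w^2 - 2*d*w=-7*d^3 + 32*d^2 + 4*d + w^2*(4*d - 8) + w*(27*d^2 - 10*d - 88) - 80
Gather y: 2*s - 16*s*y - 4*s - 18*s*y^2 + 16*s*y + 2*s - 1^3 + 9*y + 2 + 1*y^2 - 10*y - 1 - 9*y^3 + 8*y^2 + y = -9*y^3 + y^2*(9 - 18*s)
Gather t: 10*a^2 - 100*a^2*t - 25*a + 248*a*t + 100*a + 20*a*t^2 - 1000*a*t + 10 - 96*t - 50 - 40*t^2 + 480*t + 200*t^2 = 10*a^2 + 75*a + t^2*(20*a + 160) + t*(-100*a^2 - 752*a + 384) - 40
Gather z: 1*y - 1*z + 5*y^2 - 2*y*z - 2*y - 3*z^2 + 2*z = 5*y^2 - y - 3*z^2 + z*(1 - 2*y)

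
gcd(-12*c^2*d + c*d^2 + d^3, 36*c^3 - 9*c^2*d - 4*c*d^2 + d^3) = 3*c - d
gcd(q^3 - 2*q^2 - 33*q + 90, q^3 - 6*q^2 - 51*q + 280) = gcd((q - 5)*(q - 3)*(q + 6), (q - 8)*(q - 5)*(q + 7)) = q - 5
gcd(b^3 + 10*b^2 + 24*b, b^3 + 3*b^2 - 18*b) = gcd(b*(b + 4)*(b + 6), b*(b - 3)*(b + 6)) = b^2 + 6*b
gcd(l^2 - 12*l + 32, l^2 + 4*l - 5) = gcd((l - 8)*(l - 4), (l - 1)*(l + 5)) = 1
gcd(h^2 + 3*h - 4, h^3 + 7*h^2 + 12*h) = h + 4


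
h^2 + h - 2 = (h - 1)*(h + 2)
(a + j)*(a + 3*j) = a^2 + 4*a*j + 3*j^2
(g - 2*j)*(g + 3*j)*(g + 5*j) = g^3 + 6*g^2*j - g*j^2 - 30*j^3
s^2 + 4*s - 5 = (s - 1)*(s + 5)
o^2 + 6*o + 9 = (o + 3)^2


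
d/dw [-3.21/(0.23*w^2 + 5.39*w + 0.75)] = (1.4766*w + 17.3019)/(0.23*w^2 + 5.39*w + 0.75)^2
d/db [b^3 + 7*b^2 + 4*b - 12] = 3*b^2 + 14*b + 4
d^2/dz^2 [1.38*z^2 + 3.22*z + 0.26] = 2.76000000000000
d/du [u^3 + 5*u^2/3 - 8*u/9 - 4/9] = 3*u^2 + 10*u/3 - 8/9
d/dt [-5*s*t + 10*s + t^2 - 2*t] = -5*s + 2*t - 2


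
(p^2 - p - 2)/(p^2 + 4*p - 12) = (p + 1)/(p + 6)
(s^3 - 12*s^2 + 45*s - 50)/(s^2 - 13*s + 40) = (s^2 - 7*s + 10)/(s - 8)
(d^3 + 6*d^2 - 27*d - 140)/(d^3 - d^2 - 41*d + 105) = (d + 4)/(d - 3)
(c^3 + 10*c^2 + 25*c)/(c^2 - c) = (c^2 + 10*c + 25)/(c - 1)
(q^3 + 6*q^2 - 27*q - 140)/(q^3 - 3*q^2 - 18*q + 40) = (q + 7)/(q - 2)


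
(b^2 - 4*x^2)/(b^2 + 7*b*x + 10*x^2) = (b - 2*x)/(b + 5*x)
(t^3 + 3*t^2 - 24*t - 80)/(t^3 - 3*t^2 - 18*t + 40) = (t + 4)/(t - 2)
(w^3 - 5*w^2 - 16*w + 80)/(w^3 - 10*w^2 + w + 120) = (w^2 - 16)/(w^2 - 5*w - 24)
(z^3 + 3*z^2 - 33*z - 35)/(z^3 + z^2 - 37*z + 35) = (z + 1)/(z - 1)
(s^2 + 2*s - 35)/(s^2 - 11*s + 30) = (s + 7)/(s - 6)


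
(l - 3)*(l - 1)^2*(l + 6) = l^4 + l^3 - 23*l^2 + 39*l - 18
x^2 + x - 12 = (x - 3)*(x + 4)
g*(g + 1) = g^2 + g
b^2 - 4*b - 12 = (b - 6)*(b + 2)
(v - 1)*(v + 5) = v^2 + 4*v - 5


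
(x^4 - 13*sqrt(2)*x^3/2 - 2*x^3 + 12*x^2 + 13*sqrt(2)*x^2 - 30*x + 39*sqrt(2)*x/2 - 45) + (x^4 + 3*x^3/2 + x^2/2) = 2*x^4 - 13*sqrt(2)*x^3/2 - x^3/2 + 25*x^2/2 + 13*sqrt(2)*x^2 - 30*x + 39*sqrt(2)*x/2 - 45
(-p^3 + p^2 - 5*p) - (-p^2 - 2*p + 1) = -p^3 + 2*p^2 - 3*p - 1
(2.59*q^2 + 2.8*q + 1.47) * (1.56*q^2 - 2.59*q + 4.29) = 4.0404*q^4 - 2.3401*q^3 + 6.1523*q^2 + 8.2047*q + 6.3063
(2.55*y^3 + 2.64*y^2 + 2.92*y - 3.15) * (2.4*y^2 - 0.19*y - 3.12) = 6.12*y^5 + 5.8515*y^4 - 1.4496*y^3 - 16.3516*y^2 - 8.5119*y + 9.828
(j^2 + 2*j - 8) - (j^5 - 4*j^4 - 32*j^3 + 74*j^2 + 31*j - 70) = -j^5 + 4*j^4 + 32*j^3 - 73*j^2 - 29*j + 62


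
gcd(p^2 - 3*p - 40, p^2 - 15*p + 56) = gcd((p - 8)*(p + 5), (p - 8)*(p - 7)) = p - 8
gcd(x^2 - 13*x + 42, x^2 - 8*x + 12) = x - 6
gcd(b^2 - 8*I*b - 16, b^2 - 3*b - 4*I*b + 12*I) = b - 4*I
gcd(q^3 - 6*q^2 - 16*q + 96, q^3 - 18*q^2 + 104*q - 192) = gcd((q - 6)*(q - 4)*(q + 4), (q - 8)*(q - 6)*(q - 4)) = q^2 - 10*q + 24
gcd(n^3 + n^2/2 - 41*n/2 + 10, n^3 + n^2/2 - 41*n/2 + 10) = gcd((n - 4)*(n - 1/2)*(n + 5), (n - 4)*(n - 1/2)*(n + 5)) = n^3 + n^2/2 - 41*n/2 + 10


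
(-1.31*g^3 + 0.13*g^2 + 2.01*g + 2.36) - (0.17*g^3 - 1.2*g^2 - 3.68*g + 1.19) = -1.48*g^3 + 1.33*g^2 + 5.69*g + 1.17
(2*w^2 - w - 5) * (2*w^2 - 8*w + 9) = 4*w^4 - 18*w^3 + 16*w^2 + 31*w - 45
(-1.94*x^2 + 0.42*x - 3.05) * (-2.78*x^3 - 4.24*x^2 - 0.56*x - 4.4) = 5.3932*x^5 + 7.058*x^4 + 7.7846*x^3 + 21.2328*x^2 - 0.14*x + 13.42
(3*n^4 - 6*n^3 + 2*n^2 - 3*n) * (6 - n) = -3*n^5 + 24*n^4 - 38*n^3 + 15*n^2 - 18*n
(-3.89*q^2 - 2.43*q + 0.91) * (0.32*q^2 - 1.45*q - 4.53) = -1.2448*q^4 + 4.8629*q^3 + 21.4364*q^2 + 9.6884*q - 4.1223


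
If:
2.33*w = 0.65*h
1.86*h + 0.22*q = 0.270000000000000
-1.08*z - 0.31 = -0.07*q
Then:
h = -1.82488479262673*z - 0.378648233486943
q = 15.4285714285714*z + 4.42857142857143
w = -0.509088032277843*z - 0.105631481444855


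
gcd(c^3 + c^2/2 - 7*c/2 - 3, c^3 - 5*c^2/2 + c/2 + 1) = c - 2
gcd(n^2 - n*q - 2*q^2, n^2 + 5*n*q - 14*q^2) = -n + 2*q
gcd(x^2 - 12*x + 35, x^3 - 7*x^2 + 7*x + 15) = x - 5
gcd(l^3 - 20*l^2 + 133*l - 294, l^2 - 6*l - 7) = l - 7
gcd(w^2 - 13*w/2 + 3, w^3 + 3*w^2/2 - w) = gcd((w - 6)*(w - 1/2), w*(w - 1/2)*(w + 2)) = w - 1/2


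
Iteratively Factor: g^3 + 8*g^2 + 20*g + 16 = (g + 2)*(g^2 + 6*g + 8) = (g + 2)^2*(g + 4)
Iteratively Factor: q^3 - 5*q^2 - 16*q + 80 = (q + 4)*(q^2 - 9*q + 20) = (q - 5)*(q + 4)*(q - 4)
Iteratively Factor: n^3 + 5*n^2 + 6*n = (n + 2)*(n^2 + 3*n) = (n + 2)*(n + 3)*(n)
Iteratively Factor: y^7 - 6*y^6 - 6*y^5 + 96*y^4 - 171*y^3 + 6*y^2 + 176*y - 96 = (y + 4)*(y^6 - 10*y^5 + 34*y^4 - 40*y^3 - 11*y^2 + 50*y - 24) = (y - 2)*(y + 4)*(y^5 - 8*y^4 + 18*y^3 - 4*y^2 - 19*y + 12) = (y - 2)*(y - 1)*(y + 4)*(y^4 - 7*y^3 + 11*y^2 + 7*y - 12) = (y - 3)*(y - 2)*(y - 1)*(y + 4)*(y^3 - 4*y^2 - y + 4) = (y - 4)*(y - 3)*(y - 2)*(y - 1)*(y + 4)*(y^2 - 1) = (y - 4)*(y - 3)*(y - 2)*(y - 1)^2*(y + 4)*(y + 1)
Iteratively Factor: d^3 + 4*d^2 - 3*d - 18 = (d + 3)*(d^2 + d - 6) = (d - 2)*(d + 3)*(d + 3)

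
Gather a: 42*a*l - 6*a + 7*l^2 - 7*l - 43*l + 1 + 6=a*(42*l - 6) + 7*l^2 - 50*l + 7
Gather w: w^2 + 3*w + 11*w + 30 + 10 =w^2 + 14*w + 40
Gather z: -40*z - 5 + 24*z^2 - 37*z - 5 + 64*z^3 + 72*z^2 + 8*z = 64*z^3 + 96*z^2 - 69*z - 10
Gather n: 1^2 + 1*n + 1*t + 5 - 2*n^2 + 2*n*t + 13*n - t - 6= -2*n^2 + n*(2*t + 14)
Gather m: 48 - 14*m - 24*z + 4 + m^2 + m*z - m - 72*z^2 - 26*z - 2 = m^2 + m*(z - 15) - 72*z^2 - 50*z + 50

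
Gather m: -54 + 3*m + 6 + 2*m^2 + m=2*m^2 + 4*m - 48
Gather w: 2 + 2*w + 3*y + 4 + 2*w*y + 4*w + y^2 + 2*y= w*(2*y + 6) + y^2 + 5*y + 6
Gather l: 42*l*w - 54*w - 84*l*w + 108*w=-42*l*w + 54*w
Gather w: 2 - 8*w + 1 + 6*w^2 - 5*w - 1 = 6*w^2 - 13*w + 2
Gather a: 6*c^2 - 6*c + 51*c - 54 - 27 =6*c^2 + 45*c - 81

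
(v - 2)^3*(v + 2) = v^4 - 4*v^3 + 16*v - 16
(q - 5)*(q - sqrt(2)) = q^2 - 5*q - sqrt(2)*q + 5*sqrt(2)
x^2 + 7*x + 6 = (x + 1)*(x + 6)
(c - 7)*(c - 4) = c^2 - 11*c + 28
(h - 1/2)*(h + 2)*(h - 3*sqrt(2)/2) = h^3 - 3*sqrt(2)*h^2/2 + 3*h^2/2 - 9*sqrt(2)*h/4 - h + 3*sqrt(2)/2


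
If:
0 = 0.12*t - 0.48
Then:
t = 4.00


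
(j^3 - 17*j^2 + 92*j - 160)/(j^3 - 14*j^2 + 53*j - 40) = (j - 4)/(j - 1)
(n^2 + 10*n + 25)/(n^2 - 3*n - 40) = (n + 5)/(n - 8)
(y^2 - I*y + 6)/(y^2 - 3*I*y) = (y + 2*I)/y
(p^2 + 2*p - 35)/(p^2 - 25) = (p + 7)/(p + 5)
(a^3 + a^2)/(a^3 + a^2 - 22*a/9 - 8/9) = 9*a^2*(a + 1)/(9*a^3 + 9*a^2 - 22*a - 8)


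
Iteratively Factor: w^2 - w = (w - 1)*(w)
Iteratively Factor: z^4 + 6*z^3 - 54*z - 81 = (z + 3)*(z^3 + 3*z^2 - 9*z - 27) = (z + 3)^2*(z^2 - 9) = (z + 3)^3*(z - 3)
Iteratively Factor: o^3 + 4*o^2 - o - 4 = (o - 1)*(o^2 + 5*o + 4) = (o - 1)*(o + 1)*(o + 4)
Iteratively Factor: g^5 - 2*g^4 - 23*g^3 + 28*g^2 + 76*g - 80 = (g - 1)*(g^4 - g^3 - 24*g^2 + 4*g + 80) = (g - 1)*(g + 4)*(g^3 - 5*g^2 - 4*g + 20) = (g - 2)*(g - 1)*(g + 4)*(g^2 - 3*g - 10) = (g - 5)*(g - 2)*(g - 1)*(g + 4)*(g + 2)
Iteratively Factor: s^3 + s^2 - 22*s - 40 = (s + 4)*(s^2 - 3*s - 10) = (s + 2)*(s + 4)*(s - 5)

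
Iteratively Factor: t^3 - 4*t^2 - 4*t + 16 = (t - 4)*(t^2 - 4) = (t - 4)*(t - 2)*(t + 2)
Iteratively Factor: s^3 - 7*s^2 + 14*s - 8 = (s - 2)*(s^2 - 5*s + 4) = (s - 4)*(s - 2)*(s - 1)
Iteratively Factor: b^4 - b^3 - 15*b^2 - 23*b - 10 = (b - 5)*(b^3 + 4*b^2 + 5*b + 2) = (b - 5)*(b + 2)*(b^2 + 2*b + 1) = (b - 5)*(b + 1)*(b + 2)*(b + 1)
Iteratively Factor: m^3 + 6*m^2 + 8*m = (m + 4)*(m^2 + 2*m) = m*(m + 4)*(m + 2)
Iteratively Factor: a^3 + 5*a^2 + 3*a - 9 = (a - 1)*(a^2 + 6*a + 9) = (a - 1)*(a + 3)*(a + 3)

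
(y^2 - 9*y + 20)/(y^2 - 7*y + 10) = (y - 4)/(y - 2)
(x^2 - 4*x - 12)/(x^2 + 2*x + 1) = (x^2 - 4*x - 12)/(x^2 + 2*x + 1)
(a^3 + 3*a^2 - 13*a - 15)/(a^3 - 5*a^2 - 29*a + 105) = (a + 1)/(a - 7)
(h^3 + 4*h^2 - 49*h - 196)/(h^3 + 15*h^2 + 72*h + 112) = (h - 7)/(h + 4)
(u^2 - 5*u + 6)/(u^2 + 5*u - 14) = (u - 3)/(u + 7)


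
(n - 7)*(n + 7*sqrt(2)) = n^2 - 7*n + 7*sqrt(2)*n - 49*sqrt(2)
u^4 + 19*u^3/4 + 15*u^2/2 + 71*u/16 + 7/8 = (u + 1/2)^2*(u + 7/4)*(u + 2)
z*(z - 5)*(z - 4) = z^3 - 9*z^2 + 20*z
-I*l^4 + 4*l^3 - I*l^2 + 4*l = l*(l - I)*(l + 4*I)*(-I*l + 1)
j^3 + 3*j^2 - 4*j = j*(j - 1)*(j + 4)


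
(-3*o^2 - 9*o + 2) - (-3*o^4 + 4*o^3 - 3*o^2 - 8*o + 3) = 3*o^4 - 4*o^3 - o - 1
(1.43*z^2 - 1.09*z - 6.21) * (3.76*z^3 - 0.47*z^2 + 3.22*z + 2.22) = 5.3768*z^5 - 4.7705*z^4 - 18.2327*z^3 + 2.5835*z^2 - 22.416*z - 13.7862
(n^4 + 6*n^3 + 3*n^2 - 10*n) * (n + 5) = n^5 + 11*n^4 + 33*n^3 + 5*n^2 - 50*n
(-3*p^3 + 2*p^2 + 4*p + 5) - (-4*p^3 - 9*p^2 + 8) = p^3 + 11*p^2 + 4*p - 3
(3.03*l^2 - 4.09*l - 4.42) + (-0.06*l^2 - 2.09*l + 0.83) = 2.97*l^2 - 6.18*l - 3.59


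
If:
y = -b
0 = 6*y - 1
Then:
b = -1/6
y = 1/6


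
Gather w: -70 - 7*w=-7*w - 70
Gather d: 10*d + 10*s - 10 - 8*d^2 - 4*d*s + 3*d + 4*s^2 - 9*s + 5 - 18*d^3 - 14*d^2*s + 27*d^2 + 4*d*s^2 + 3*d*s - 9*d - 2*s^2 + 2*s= -18*d^3 + d^2*(19 - 14*s) + d*(4*s^2 - s + 4) + 2*s^2 + 3*s - 5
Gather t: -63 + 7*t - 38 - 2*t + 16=5*t - 85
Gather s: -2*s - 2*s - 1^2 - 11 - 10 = -4*s - 22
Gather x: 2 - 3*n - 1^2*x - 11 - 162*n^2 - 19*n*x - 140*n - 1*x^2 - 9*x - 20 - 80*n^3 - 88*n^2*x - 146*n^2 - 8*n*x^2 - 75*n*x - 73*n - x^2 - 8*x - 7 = -80*n^3 - 308*n^2 - 216*n + x^2*(-8*n - 2) + x*(-88*n^2 - 94*n - 18) - 36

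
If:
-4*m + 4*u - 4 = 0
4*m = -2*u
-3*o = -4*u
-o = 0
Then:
No Solution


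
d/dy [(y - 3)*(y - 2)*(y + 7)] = 3*y^2 + 4*y - 29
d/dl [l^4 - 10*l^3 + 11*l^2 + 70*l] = 4*l^3 - 30*l^2 + 22*l + 70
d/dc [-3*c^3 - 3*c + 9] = -9*c^2 - 3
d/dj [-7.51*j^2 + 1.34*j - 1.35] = 1.34 - 15.02*j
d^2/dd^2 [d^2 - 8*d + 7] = 2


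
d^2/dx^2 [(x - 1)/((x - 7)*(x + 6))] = 2*(x^3 - 3*x^2 + 129*x - 85)/(x^6 - 3*x^5 - 123*x^4 + 251*x^3 + 5166*x^2 - 5292*x - 74088)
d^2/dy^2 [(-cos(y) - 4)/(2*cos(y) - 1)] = 9*(cos(y) + cos(2*y) - 3)/(2*cos(y) - 1)^3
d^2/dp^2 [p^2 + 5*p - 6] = 2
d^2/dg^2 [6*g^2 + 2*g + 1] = 12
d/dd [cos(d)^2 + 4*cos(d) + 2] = -2*(cos(d) + 2)*sin(d)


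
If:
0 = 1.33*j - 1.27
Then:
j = 0.95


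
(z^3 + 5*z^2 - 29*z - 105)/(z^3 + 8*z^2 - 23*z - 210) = (z + 3)/(z + 6)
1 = 1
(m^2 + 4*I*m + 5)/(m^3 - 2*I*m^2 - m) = (m + 5*I)/(m*(m - I))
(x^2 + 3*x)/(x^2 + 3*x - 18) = x*(x + 3)/(x^2 + 3*x - 18)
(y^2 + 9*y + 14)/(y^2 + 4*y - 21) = (y + 2)/(y - 3)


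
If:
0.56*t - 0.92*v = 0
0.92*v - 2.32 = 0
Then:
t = 4.14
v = 2.52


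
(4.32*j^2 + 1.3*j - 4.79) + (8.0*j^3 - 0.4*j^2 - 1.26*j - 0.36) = 8.0*j^3 + 3.92*j^2 + 0.04*j - 5.15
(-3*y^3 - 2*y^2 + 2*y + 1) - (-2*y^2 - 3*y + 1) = -3*y^3 + 5*y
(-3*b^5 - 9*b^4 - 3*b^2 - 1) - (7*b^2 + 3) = -3*b^5 - 9*b^4 - 10*b^2 - 4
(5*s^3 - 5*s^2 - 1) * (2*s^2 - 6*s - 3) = 10*s^5 - 40*s^4 + 15*s^3 + 13*s^2 + 6*s + 3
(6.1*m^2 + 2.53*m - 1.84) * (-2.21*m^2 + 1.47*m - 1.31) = -13.481*m^4 + 3.3757*m^3 - 0.205500000000001*m^2 - 6.0191*m + 2.4104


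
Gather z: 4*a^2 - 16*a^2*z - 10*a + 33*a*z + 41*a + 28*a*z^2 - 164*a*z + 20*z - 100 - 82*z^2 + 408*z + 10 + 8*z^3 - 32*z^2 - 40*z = 4*a^2 + 31*a + 8*z^3 + z^2*(28*a - 114) + z*(-16*a^2 - 131*a + 388) - 90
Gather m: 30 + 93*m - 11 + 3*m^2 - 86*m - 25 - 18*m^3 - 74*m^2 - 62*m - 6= -18*m^3 - 71*m^2 - 55*m - 12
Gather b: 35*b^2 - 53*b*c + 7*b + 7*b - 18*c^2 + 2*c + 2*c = 35*b^2 + b*(14 - 53*c) - 18*c^2 + 4*c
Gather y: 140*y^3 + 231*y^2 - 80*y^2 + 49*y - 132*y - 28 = 140*y^3 + 151*y^2 - 83*y - 28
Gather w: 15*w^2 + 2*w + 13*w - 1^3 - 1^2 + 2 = 15*w^2 + 15*w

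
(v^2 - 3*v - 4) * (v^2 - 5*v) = v^4 - 8*v^3 + 11*v^2 + 20*v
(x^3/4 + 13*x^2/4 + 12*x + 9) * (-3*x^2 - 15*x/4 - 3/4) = -3*x^5/4 - 171*x^4/16 - 387*x^3/8 - 1191*x^2/16 - 171*x/4 - 27/4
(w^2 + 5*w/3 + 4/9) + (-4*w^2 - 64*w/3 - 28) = -3*w^2 - 59*w/3 - 248/9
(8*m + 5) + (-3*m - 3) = 5*m + 2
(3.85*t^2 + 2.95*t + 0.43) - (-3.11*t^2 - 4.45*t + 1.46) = 6.96*t^2 + 7.4*t - 1.03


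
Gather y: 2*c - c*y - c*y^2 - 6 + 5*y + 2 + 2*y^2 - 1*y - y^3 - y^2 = 2*c - y^3 + y^2*(1 - c) + y*(4 - c) - 4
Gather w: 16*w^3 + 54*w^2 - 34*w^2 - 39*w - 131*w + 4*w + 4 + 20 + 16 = 16*w^3 + 20*w^2 - 166*w + 40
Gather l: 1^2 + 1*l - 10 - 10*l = -9*l - 9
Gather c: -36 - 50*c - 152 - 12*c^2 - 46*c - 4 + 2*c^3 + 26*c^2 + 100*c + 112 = 2*c^3 + 14*c^2 + 4*c - 80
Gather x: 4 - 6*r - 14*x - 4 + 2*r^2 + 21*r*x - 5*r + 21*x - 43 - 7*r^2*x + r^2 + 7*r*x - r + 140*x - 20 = 3*r^2 - 12*r + x*(-7*r^2 + 28*r + 147) - 63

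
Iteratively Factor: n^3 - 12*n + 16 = (n + 4)*(n^2 - 4*n + 4) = (n - 2)*(n + 4)*(n - 2)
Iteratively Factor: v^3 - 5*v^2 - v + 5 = (v + 1)*(v^2 - 6*v + 5) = (v - 5)*(v + 1)*(v - 1)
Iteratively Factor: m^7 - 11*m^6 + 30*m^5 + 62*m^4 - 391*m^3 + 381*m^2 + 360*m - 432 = (m - 3)*(m^6 - 8*m^5 + 6*m^4 + 80*m^3 - 151*m^2 - 72*m + 144) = (m - 3)^2*(m^5 - 5*m^4 - 9*m^3 + 53*m^2 + 8*m - 48) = (m - 3)^2*(m - 1)*(m^4 - 4*m^3 - 13*m^2 + 40*m + 48) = (m - 3)^2*(m - 1)*(m + 3)*(m^3 - 7*m^2 + 8*m + 16) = (m - 3)^2*(m - 1)*(m + 1)*(m + 3)*(m^2 - 8*m + 16) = (m - 4)*(m - 3)^2*(m - 1)*(m + 1)*(m + 3)*(m - 4)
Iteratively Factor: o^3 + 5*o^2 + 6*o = (o)*(o^2 + 5*o + 6) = o*(o + 3)*(o + 2)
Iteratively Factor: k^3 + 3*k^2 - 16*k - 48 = (k + 4)*(k^2 - k - 12) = (k + 3)*(k + 4)*(k - 4)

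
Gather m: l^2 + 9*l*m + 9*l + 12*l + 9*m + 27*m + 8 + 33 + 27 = l^2 + 21*l + m*(9*l + 36) + 68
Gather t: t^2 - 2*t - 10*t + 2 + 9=t^2 - 12*t + 11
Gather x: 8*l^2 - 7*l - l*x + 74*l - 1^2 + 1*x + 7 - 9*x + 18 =8*l^2 + 67*l + x*(-l - 8) + 24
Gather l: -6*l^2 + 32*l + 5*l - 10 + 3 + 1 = -6*l^2 + 37*l - 6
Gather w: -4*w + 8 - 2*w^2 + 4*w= 8 - 2*w^2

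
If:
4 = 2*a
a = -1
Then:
No Solution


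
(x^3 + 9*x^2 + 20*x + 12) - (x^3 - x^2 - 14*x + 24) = 10*x^2 + 34*x - 12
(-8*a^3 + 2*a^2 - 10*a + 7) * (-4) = 32*a^3 - 8*a^2 + 40*a - 28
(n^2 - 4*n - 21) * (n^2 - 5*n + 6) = n^4 - 9*n^3 + 5*n^2 + 81*n - 126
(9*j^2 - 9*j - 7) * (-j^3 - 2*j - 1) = -9*j^5 + 9*j^4 - 11*j^3 + 9*j^2 + 23*j + 7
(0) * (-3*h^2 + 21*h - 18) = 0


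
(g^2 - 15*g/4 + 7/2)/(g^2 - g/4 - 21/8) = 2*(g - 2)/(2*g + 3)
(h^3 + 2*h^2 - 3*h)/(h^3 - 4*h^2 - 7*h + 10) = h*(h + 3)/(h^2 - 3*h - 10)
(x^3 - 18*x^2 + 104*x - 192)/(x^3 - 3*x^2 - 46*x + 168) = (x - 8)/(x + 7)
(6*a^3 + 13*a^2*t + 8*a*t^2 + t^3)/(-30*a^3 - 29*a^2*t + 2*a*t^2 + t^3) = (a + t)/(-5*a + t)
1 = 1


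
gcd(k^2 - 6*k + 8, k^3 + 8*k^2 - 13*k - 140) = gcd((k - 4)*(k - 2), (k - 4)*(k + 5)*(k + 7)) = k - 4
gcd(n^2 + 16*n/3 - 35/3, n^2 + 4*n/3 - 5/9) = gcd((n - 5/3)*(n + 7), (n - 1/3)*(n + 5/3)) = 1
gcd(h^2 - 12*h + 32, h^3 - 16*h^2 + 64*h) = h - 8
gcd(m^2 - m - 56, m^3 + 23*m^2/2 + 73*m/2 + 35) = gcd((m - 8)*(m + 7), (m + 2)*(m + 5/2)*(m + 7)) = m + 7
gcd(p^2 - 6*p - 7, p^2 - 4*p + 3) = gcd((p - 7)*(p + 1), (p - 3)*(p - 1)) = 1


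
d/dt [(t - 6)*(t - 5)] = 2*t - 11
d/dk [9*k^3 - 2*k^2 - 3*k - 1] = 27*k^2 - 4*k - 3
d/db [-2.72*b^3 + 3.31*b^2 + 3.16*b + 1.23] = -8.16*b^2 + 6.62*b + 3.16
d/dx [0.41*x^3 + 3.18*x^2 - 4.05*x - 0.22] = 1.23*x^2 + 6.36*x - 4.05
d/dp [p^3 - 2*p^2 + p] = 3*p^2 - 4*p + 1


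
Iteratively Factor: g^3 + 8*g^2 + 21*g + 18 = (g + 3)*(g^2 + 5*g + 6) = (g + 3)^2*(g + 2)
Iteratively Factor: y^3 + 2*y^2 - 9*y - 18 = (y + 2)*(y^2 - 9) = (y + 2)*(y + 3)*(y - 3)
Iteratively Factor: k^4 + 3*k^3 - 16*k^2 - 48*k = (k)*(k^3 + 3*k^2 - 16*k - 48) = k*(k + 3)*(k^2 - 16) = k*(k - 4)*(k + 3)*(k + 4)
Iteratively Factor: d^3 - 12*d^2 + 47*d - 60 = (d - 4)*(d^2 - 8*d + 15) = (d - 4)*(d - 3)*(d - 5)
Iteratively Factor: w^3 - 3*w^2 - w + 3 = (w - 3)*(w^2 - 1) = (w - 3)*(w - 1)*(w + 1)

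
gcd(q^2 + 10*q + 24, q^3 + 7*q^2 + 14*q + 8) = q + 4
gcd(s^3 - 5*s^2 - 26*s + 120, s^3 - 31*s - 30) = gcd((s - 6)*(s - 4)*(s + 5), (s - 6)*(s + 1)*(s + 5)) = s^2 - s - 30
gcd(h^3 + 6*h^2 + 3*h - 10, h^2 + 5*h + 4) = 1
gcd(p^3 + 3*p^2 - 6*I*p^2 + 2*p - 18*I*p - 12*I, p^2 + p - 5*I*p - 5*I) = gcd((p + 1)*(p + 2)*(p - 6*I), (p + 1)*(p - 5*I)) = p + 1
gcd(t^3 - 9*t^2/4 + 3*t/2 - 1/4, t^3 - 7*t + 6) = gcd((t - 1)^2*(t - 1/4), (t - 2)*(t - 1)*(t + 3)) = t - 1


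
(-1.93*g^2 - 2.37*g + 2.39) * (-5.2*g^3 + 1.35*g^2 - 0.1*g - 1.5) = 10.036*g^5 + 9.7185*g^4 - 15.4345*g^3 + 6.3585*g^2 + 3.316*g - 3.585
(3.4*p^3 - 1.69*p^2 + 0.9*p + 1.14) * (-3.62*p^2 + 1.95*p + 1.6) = -12.308*p^5 + 12.7478*p^4 - 1.1135*p^3 - 5.0758*p^2 + 3.663*p + 1.824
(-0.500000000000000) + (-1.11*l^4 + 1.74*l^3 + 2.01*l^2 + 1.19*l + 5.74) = -1.11*l^4 + 1.74*l^3 + 2.01*l^2 + 1.19*l + 5.24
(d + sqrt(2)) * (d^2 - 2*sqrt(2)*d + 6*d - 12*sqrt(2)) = d^3 - sqrt(2)*d^2 + 6*d^2 - 6*sqrt(2)*d - 4*d - 24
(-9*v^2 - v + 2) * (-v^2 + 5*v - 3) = 9*v^4 - 44*v^3 + 20*v^2 + 13*v - 6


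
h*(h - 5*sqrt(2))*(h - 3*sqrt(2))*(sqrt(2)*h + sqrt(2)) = sqrt(2)*h^4 - 16*h^3 + sqrt(2)*h^3 - 16*h^2 + 30*sqrt(2)*h^2 + 30*sqrt(2)*h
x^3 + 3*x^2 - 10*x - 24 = (x - 3)*(x + 2)*(x + 4)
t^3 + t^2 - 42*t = t*(t - 6)*(t + 7)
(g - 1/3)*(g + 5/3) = g^2 + 4*g/3 - 5/9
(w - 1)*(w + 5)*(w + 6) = w^3 + 10*w^2 + 19*w - 30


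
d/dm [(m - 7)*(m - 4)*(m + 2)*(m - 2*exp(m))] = -2*m^3*exp(m) + 4*m^3 + 12*m^2*exp(m) - 27*m^2 + 24*m*exp(m) + 12*m - 124*exp(m) + 56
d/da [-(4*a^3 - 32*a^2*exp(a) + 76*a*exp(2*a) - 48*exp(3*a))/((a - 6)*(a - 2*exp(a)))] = 4*((a - 6)*(a - 2*exp(a))*(8*a^2*exp(a) - 3*a^2 - 38*a*exp(2*a) + 16*a*exp(a) + 36*exp(3*a) - 19*exp(2*a)) - (a - 6)*(2*exp(a) - 1)*(a^3 - 8*a^2*exp(a) + 19*a*exp(2*a) - 12*exp(3*a)) + (a - 2*exp(a))*(a^3 - 8*a^2*exp(a) + 19*a*exp(2*a) - 12*exp(3*a)))/((a - 6)^2*(a - 2*exp(a))^2)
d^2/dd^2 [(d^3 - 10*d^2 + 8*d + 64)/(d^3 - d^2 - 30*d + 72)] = 6*(-3*d^3 + 2*d^2 - 156*d - 144)/(d^6 + 9*d^5 - 27*d^4 - 297*d^3 + 486*d^2 + 2916*d - 5832)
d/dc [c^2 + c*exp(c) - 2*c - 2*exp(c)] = c*exp(c) + 2*c - exp(c) - 2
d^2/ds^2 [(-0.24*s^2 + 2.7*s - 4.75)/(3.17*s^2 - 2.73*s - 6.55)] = (-3.5527136788005e-15*s^4 + 50.1100920000001*s^3 - 316.29309*s^2 + 583.01055*s - 385.2091)/(31.855013*s^6 - 82.300491*s^5 - 126.583806*s^4 + 319.759713*s^3 + 261.55329*s^2 - 351.371475*s - 281.011375)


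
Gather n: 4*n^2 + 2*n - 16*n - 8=4*n^2 - 14*n - 8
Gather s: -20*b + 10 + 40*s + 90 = -20*b + 40*s + 100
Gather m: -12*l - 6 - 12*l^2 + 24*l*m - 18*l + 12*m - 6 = -12*l^2 - 30*l + m*(24*l + 12) - 12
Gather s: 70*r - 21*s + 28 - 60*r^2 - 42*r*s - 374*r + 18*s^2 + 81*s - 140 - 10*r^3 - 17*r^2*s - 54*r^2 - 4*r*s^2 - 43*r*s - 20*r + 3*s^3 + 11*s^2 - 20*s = -10*r^3 - 114*r^2 - 324*r + 3*s^3 + s^2*(29 - 4*r) + s*(-17*r^2 - 85*r + 40) - 112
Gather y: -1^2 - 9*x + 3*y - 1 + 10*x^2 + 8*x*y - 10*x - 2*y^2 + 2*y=10*x^2 - 19*x - 2*y^2 + y*(8*x + 5) - 2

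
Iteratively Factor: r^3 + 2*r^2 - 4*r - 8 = (r + 2)*(r^2 - 4) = (r + 2)^2*(r - 2)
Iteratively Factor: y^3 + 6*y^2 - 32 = (y + 4)*(y^2 + 2*y - 8) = (y + 4)^2*(y - 2)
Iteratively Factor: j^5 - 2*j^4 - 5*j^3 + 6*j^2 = (j)*(j^4 - 2*j^3 - 5*j^2 + 6*j) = j*(j + 2)*(j^3 - 4*j^2 + 3*j) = j^2*(j + 2)*(j^2 - 4*j + 3) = j^2*(j - 3)*(j + 2)*(j - 1)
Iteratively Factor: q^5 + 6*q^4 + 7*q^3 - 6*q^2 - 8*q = (q)*(q^4 + 6*q^3 + 7*q^2 - 6*q - 8) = q*(q - 1)*(q^3 + 7*q^2 + 14*q + 8) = q*(q - 1)*(q + 4)*(q^2 + 3*q + 2) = q*(q - 1)*(q + 2)*(q + 4)*(q + 1)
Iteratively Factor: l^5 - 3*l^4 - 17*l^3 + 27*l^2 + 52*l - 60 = (l - 1)*(l^4 - 2*l^3 - 19*l^2 + 8*l + 60) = (l - 5)*(l - 1)*(l^3 + 3*l^2 - 4*l - 12) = (l - 5)*(l - 1)*(l + 2)*(l^2 + l - 6) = (l - 5)*(l - 2)*(l - 1)*(l + 2)*(l + 3)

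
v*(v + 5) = v^2 + 5*v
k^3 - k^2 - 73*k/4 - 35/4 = (k - 5)*(k + 1/2)*(k + 7/2)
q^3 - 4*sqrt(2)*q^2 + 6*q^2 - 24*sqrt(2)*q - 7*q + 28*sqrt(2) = (q - 1)*(q + 7)*(q - 4*sqrt(2))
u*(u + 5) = u^2 + 5*u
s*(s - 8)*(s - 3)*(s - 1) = s^4 - 12*s^3 + 35*s^2 - 24*s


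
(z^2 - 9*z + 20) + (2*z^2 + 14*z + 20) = 3*z^2 + 5*z + 40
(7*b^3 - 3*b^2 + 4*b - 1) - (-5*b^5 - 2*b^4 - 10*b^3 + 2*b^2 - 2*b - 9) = 5*b^5 + 2*b^4 + 17*b^3 - 5*b^2 + 6*b + 8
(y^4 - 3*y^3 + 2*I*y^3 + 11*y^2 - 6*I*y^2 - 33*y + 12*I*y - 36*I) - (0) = y^4 - 3*y^3 + 2*I*y^3 + 11*y^2 - 6*I*y^2 - 33*y + 12*I*y - 36*I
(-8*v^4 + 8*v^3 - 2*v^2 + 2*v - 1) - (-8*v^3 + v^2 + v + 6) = -8*v^4 + 16*v^3 - 3*v^2 + v - 7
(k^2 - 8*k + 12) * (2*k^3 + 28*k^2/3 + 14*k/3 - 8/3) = 2*k^5 - 20*k^4/3 - 46*k^3 + 72*k^2 + 232*k/3 - 32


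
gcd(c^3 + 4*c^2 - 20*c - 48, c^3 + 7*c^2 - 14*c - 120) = c^2 + 2*c - 24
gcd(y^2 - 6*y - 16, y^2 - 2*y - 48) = y - 8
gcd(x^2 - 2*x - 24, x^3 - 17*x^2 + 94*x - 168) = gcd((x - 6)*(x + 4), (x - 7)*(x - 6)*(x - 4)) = x - 6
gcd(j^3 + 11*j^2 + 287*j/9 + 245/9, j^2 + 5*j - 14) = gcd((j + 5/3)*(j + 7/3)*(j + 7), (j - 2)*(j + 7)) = j + 7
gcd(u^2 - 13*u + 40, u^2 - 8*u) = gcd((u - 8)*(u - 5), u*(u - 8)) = u - 8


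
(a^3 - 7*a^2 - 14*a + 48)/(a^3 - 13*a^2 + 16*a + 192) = (a - 2)/(a - 8)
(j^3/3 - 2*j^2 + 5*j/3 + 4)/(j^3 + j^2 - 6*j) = (j^3 - 6*j^2 + 5*j + 12)/(3*j*(j^2 + j - 6))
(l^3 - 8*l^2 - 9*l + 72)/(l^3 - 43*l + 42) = (l^3 - 8*l^2 - 9*l + 72)/(l^3 - 43*l + 42)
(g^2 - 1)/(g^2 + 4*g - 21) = (g^2 - 1)/(g^2 + 4*g - 21)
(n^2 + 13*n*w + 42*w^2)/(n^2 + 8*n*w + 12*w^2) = (n + 7*w)/(n + 2*w)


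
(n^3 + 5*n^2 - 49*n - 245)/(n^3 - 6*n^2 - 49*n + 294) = (n + 5)/(n - 6)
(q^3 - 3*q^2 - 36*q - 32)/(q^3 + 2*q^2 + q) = (q^2 - 4*q - 32)/(q*(q + 1))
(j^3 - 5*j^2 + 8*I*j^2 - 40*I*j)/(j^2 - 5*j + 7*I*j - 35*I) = j*(j + 8*I)/(j + 7*I)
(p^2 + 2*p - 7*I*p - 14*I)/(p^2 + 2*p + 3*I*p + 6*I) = (p - 7*I)/(p + 3*I)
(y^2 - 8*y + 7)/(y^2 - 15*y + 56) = (y - 1)/(y - 8)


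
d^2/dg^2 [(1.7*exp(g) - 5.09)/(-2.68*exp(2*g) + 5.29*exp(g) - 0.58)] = (-12.21008*exp(4*g) + 122.132424*exp(3*g) - 200.630964*exp(2*g) + 105.575545*exp(g) + 15.045258)*exp(g)/(19.248832*exp(6*g) - 113.984688*exp(5*g) + 237.48954*exp(4*g) - 197.372545*exp(3*g) + 51.39699*exp(2*g) - 5.338668*exp(g) + 0.195112)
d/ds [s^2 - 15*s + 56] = 2*s - 15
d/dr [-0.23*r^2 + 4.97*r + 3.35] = 4.97 - 0.46*r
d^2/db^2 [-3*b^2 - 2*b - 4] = -6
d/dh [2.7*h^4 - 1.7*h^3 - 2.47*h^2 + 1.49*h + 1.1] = 10.8*h^3 - 5.1*h^2 - 4.94*h + 1.49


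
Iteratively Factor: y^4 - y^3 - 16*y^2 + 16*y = (y - 4)*(y^3 + 3*y^2 - 4*y) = (y - 4)*(y - 1)*(y^2 + 4*y) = y*(y - 4)*(y - 1)*(y + 4)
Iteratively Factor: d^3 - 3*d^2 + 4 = (d - 2)*(d^2 - d - 2) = (d - 2)*(d + 1)*(d - 2)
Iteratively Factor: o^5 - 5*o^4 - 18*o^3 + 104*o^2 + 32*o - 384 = (o + 2)*(o^4 - 7*o^3 - 4*o^2 + 112*o - 192) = (o - 4)*(o + 2)*(o^3 - 3*o^2 - 16*o + 48) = (o - 4)*(o + 2)*(o + 4)*(o^2 - 7*o + 12) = (o - 4)*(o - 3)*(o + 2)*(o + 4)*(o - 4)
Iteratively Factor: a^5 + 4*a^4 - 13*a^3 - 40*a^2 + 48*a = (a)*(a^4 + 4*a^3 - 13*a^2 - 40*a + 48) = a*(a - 3)*(a^3 + 7*a^2 + 8*a - 16) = a*(a - 3)*(a + 4)*(a^2 + 3*a - 4) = a*(a - 3)*(a + 4)^2*(a - 1)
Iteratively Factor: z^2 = (z)*(z)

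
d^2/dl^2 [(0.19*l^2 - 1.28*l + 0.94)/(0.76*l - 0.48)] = 0.239552/(0.438976*l^3 - 0.831744*l^2 + 0.525312*l - 0.110592)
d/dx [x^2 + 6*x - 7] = 2*x + 6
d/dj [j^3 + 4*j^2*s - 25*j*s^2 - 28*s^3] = 3*j^2 + 8*j*s - 25*s^2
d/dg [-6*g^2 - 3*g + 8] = -12*g - 3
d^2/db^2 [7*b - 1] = 0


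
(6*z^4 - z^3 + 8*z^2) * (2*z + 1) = 12*z^5 + 4*z^4 + 15*z^3 + 8*z^2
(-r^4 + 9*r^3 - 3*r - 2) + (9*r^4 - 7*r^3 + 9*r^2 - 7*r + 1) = 8*r^4 + 2*r^3 + 9*r^2 - 10*r - 1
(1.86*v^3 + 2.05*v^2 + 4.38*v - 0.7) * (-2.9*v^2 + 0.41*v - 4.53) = -5.394*v^5 - 5.1824*v^4 - 20.2873*v^3 - 5.4607*v^2 - 20.1284*v + 3.171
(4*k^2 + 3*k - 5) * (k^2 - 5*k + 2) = 4*k^4 - 17*k^3 - 12*k^2 + 31*k - 10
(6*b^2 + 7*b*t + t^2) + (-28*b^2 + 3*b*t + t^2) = -22*b^2 + 10*b*t + 2*t^2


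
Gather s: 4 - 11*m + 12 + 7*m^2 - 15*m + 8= 7*m^2 - 26*m + 24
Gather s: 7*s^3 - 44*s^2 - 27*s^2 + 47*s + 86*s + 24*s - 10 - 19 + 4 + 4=7*s^3 - 71*s^2 + 157*s - 21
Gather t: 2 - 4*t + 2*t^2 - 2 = 2*t^2 - 4*t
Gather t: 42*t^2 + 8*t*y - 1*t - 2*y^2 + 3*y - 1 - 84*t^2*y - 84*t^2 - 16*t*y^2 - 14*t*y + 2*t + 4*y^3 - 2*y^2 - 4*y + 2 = t^2*(-84*y - 42) + t*(-16*y^2 - 6*y + 1) + 4*y^3 - 4*y^2 - y + 1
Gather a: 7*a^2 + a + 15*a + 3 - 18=7*a^2 + 16*a - 15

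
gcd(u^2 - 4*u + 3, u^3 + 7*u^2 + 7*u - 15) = u - 1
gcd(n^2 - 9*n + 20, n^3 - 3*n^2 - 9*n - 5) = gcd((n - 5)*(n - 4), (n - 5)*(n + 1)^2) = n - 5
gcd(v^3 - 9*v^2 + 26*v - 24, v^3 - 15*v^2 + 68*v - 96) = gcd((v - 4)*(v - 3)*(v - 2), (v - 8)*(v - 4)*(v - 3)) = v^2 - 7*v + 12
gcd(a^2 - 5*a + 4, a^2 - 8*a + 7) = a - 1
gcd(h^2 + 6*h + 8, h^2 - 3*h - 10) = h + 2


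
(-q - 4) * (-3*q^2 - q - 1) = 3*q^3 + 13*q^2 + 5*q + 4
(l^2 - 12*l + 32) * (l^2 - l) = l^4 - 13*l^3 + 44*l^2 - 32*l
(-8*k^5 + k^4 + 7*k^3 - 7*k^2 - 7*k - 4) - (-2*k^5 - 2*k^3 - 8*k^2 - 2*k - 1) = -6*k^5 + k^4 + 9*k^3 + k^2 - 5*k - 3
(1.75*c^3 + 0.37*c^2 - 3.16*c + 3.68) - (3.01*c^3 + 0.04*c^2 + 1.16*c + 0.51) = -1.26*c^3 + 0.33*c^2 - 4.32*c + 3.17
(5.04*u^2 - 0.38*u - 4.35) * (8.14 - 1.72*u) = -8.6688*u^3 + 41.6792*u^2 + 4.3888*u - 35.409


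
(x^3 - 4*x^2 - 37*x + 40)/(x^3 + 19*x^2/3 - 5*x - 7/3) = 3*(x^2 - 3*x - 40)/(3*x^2 + 22*x + 7)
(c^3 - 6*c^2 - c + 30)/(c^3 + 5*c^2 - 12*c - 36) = (c - 5)/(c + 6)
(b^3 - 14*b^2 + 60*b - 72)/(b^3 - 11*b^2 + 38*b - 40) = (b^2 - 12*b + 36)/(b^2 - 9*b + 20)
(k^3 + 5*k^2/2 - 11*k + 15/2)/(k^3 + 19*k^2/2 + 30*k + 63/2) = (2*k^3 + 5*k^2 - 22*k + 15)/(2*k^3 + 19*k^2 + 60*k + 63)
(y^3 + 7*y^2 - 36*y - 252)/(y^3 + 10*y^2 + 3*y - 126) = (y - 6)/(y - 3)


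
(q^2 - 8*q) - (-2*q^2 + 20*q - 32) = 3*q^2 - 28*q + 32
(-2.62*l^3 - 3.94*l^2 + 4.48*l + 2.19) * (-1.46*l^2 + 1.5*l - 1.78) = 3.8252*l^5 + 1.8224*l^4 - 7.7872*l^3 + 10.5358*l^2 - 4.6894*l - 3.8982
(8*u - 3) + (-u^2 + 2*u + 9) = -u^2 + 10*u + 6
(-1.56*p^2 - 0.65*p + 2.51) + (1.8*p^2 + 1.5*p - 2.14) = 0.24*p^2 + 0.85*p + 0.37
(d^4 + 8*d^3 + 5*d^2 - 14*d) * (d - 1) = d^5 + 7*d^4 - 3*d^3 - 19*d^2 + 14*d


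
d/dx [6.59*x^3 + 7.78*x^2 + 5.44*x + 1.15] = 19.77*x^2 + 15.56*x + 5.44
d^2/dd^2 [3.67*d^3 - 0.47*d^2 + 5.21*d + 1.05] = 22.02*d - 0.94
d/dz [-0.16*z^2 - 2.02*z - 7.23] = -0.32*z - 2.02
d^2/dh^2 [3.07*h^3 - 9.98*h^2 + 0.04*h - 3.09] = 18.42*h - 19.96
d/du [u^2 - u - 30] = 2*u - 1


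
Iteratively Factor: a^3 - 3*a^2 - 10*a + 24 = (a - 4)*(a^2 + a - 6) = (a - 4)*(a - 2)*(a + 3)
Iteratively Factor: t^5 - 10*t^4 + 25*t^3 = (t)*(t^4 - 10*t^3 + 25*t^2) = t*(t - 5)*(t^3 - 5*t^2) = t^2*(t - 5)*(t^2 - 5*t) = t^2*(t - 5)^2*(t)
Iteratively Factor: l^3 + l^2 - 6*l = (l - 2)*(l^2 + 3*l) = l*(l - 2)*(l + 3)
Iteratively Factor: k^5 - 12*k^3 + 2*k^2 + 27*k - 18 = (k - 1)*(k^4 + k^3 - 11*k^2 - 9*k + 18) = (k - 1)^2*(k^3 + 2*k^2 - 9*k - 18) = (k - 3)*(k - 1)^2*(k^2 + 5*k + 6) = (k - 3)*(k - 1)^2*(k + 3)*(k + 2)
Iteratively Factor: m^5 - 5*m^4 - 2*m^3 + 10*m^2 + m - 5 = (m + 1)*(m^4 - 6*m^3 + 4*m^2 + 6*m - 5) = (m - 1)*(m + 1)*(m^3 - 5*m^2 - m + 5) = (m - 1)*(m + 1)^2*(m^2 - 6*m + 5) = (m - 5)*(m - 1)*(m + 1)^2*(m - 1)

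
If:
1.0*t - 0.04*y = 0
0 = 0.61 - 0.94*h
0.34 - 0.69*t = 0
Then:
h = 0.65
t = 0.49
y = 12.32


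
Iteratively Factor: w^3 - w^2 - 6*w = (w)*(w^2 - w - 6) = w*(w - 3)*(w + 2)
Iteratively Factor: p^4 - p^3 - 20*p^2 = (p)*(p^3 - p^2 - 20*p) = p*(p - 5)*(p^2 + 4*p) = p*(p - 5)*(p + 4)*(p)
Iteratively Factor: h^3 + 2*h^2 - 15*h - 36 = (h + 3)*(h^2 - h - 12) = (h - 4)*(h + 3)*(h + 3)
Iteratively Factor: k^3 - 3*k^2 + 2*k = (k - 1)*(k^2 - 2*k) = (k - 2)*(k - 1)*(k)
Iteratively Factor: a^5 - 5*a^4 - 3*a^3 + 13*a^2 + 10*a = (a - 5)*(a^4 - 3*a^2 - 2*a) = (a - 5)*(a + 1)*(a^3 - a^2 - 2*a) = a*(a - 5)*(a + 1)*(a^2 - a - 2) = a*(a - 5)*(a + 1)^2*(a - 2)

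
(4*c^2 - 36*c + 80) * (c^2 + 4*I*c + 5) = 4*c^4 - 36*c^3 + 16*I*c^3 + 100*c^2 - 144*I*c^2 - 180*c + 320*I*c + 400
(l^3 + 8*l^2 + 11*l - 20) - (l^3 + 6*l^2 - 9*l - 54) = 2*l^2 + 20*l + 34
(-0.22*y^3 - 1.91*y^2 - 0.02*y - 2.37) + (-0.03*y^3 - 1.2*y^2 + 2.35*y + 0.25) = -0.25*y^3 - 3.11*y^2 + 2.33*y - 2.12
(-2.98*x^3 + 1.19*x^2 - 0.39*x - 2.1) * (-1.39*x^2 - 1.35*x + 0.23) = 4.1422*x^5 + 2.3689*x^4 - 1.7498*x^3 + 3.7192*x^2 + 2.7453*x - 0.483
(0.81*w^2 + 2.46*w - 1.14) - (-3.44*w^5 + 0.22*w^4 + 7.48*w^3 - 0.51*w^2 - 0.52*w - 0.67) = 3.44*w^5 - 0.22*w^4 - 7.48*w^3 + 1.32*w^2 + 2.98*w - 0.47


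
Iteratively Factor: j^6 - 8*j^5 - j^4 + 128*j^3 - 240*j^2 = (j)*(j^5 - 8*j^4 - j^3 + 128*j^2 - 240*j) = j^2*(j^4 - 8*j^3 - j^2 + 128*j - 240) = j^2*(j - 5)*(j^3 - 3*j^2 - 16*j + 48) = j^2*(j - 5)*(j + 4)*(j^2 - 7*j + 12) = j^2*(j - 5)*(j - 3)*(j + 4)*(j - 4)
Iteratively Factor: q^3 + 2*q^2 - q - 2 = (q + 2)*(q^2 - 1) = (q + 1)*(q + 2)*(q - 1)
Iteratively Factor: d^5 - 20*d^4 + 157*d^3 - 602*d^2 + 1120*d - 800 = (d - 2)*(d^4 - 18*d^3 + 121*d^2 - 360*d + 400) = (d - 5)*(d - 2)*(d^3 - 13*d^2 + 56*d - 80) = (d - 5)*(d - 4)*(d - 2)*(d^2 - 9*d + 20) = (d - 5)*(d - 4)^2*(d - 2)*(d - 5)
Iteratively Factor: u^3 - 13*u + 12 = (u + 4)*(u^2 - 4*u + 3) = (u - 1)*(u + 4)*(u - 3)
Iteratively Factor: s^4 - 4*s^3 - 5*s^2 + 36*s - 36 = (s + 3)*(s^3 - 7*s^2 + 16*s - 12) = (s - 3)*(s + 3)*(s^2 - 4*s + 4) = (s - 3)*(s - 2)*(s + 3)*(s - 2)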